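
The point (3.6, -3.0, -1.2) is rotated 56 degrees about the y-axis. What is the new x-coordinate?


Rotation about y-axis: x' = x*cos(theta) + z*sin(theta)
= 3.6 * 0.5592 + -1.2 * 0.829
= 1.0182


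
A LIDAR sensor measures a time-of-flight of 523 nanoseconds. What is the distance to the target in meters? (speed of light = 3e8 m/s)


tof = 523 ns = 5.23e-07 s
dist = c * tof / 2
= 3e8 * 5.23e-07 / 2
= 78.45 m


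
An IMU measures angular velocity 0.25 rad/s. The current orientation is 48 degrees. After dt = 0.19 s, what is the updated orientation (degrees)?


delta_theta = w * dt = 0.25 * 0.19 = 0.0475 rad
= 2.7215 deg
theta_new = 48 + 2.7215 = 50.7215 deg


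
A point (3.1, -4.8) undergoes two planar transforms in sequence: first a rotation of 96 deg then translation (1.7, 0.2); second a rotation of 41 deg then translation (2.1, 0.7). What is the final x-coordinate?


After transform 1:
x1 = cos(96)*3.1 - sin(96)*-4.8 + 1.7 = 6.1497
y1 = sin(96)*3.1 + cos(96)*-4.8 + 0.2 = 3.7848
After transform 2:
x2 = cos(41)*6.1497 - sin(41)*3.7848 + 2.1
= 4.2582


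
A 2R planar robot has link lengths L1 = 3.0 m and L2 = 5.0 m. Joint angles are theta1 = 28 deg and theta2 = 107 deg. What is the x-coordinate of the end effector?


Convert angles to radians: theta1 = 0.4887, theta2 = 1.8675
x = L1*cos(theta1) + L2*cos(theta1+theta2)
x = 2.6488 + -3.5355
x = -0.8867


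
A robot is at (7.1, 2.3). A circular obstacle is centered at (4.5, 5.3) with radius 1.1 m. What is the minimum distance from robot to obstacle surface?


center_dist = sqrt((7.1-4.5)^2 + (2.3-5.3)^2)
= sqrt(6.76 + 9.0)
= 3.9699
min_dist = center_dist - radius = 3.9699 - 1.1 = 2.8699 m


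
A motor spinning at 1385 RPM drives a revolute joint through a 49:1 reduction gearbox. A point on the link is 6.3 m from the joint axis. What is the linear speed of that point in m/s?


omega_motor = 1385 * 2*pi/60 = 145.0369 rad/s
omega_joint = omega_motor / 49 = 2.9599 rad/s
v = omega_joint * r = 2.9599 * 6.3
= 18.6476 m/s


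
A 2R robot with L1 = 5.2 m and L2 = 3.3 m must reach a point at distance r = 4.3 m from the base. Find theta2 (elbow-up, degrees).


cos(theta2) = (r^2 - L1^2 - L2^2) / (2*L1*L2)
cos(theta2) = (18.49 - 27.04 - 10.89) / 34.32
cos(theta2) = -0.566434
theta2 = 124.5019 degrees


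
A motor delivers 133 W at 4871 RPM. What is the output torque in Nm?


omega = 4871 * 2*pi/60 = 510.0899 rad/s
tau = P / omega = 133 / 510.0899
= 0.2607 Nm


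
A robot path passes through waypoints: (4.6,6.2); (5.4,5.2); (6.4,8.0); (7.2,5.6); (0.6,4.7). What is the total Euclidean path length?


Segment lengths:
  seg1 = sqrt((0.8)^2 + (-1.0)^2) = 1.2806
  seg2 = sqrt((1.0)^2 + (2.8)^2) = 2.9732
  seg3 = sqrt((0.8)^2 + (-2.4)^2) = 2.5298
  seg4 = sqrt((-6.6)^2 + (-0.9)^2) = 6.6611
Total = 13.4447


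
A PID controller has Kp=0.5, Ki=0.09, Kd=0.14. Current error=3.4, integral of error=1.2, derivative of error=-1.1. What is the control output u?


u = Kp*e + Ki*int(e) + Kd*de/dt
= 0.5*3.4 + 0.09*1.2 + 0.14*(-1.1)
= 1.7 + 0.108 + -0.154
= 1.654


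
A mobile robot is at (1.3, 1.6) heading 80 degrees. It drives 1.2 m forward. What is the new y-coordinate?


y_new = y0 + d*sin(theta)
= 1.6 + 1.2*sin(80)
= 1.6 + 1.1818
= 2.7818


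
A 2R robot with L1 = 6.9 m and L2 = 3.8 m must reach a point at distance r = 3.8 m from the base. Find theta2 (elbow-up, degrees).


cos(theta2) = (r^2 - L1^2 - L2^2) / (2*L1*L2)
cos(theta2) = (14.44 - 47.61 - 14.44) / 52.44
cos(theta2) = -0.907895
theta2 = 155.216 degrees


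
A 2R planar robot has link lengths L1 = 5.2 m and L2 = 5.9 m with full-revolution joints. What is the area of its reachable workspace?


r_max = L1 + L2 = 11.1 m
r_min = |L1 - L2| = 0.7 m
Area = pi*(r_max^2 - r_min^2)
= pi*(123.21 - 0.49)
= pi * 122.72
= 385.5363 m^2


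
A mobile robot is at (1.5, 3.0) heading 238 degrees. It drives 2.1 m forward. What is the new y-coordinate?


y_new = y0 + d*sin(theta)
= 3.0 + 2.1*sin(238)
= 3.0 + -1.7809
= 1.2191


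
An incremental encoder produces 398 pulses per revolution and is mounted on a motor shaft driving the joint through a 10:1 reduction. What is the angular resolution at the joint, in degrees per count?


counts per rev = 398
effective counts at joint = 398 * 10 = 3980
resolution = 360 / 3980
= 0.0905 deg/count


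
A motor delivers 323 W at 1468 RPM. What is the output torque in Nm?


omega = 1468 * 2*pi/60 = 153.7286 rad/s
tau = P / omega = 323 / 153.7286
= 2.1011 Nm


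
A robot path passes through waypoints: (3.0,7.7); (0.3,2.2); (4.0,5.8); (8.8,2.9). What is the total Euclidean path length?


Segment lengths:
  seg1 = sqrt((-2.7)^2 + (-5.5)^2) = 6.127
  seg2 = sqrt((3.7)^2 + (3.6)^2) = 5.1624
  seg3 = sqrt((4.8)^2 + (-2.9)^2) = 5.608
Total = 16.8974


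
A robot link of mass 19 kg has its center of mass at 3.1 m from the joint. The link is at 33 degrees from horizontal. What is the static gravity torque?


tau = m*g*L*cos(angle)
= 19 * 9.81 * 3.1 * cos(33 deg)
= 19 * 9.81 * 3.1 * 0.8387
= 484.5914 Nm


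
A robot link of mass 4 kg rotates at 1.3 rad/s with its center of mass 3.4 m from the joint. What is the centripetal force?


F = m * omega^2 * r
= 4 * 1.3^2 * 3.4
= 4 * 1.69 * 3.4
= 22.984 N


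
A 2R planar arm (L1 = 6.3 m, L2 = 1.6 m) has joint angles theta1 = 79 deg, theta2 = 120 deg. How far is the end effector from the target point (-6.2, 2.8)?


End effector via forward kinematics:
x = L1*cos(t1) + L2*cos(t1+t2) = -0.3107
y = L1*sin(t1) + L2*sin(t1+t2) = 5.6633
Distance to target:
d = sqrt((-6.2 - -0.3107)^2 + (2.8 - 5.6633)^2)
= sqrt(34.6835 + 8.1987)
= 6.5484 m


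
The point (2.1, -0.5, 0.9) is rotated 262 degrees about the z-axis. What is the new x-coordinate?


Rotation about z-axis: x' = x*cos(theta) - y*sin(theta)
= 2.1 * -0.1392 - -0.5 * -0.9903
= -0.7874


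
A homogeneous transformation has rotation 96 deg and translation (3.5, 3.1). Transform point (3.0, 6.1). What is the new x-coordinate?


x' = cos(theta)*px - sin(theta)*py + tx
= -0.1045*3.0 - 0.9945*6.1 + 3.5
= -2.8802


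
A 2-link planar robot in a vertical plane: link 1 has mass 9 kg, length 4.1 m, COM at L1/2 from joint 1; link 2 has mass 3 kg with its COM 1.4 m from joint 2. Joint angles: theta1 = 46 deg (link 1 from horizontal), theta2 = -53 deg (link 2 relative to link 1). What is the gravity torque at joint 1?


Horizontal distance from joint 1 to link-1 COM:
  x_c1 = (L1/2)*cos(t1) = 2.05 * 0.6947 = 1.424 m
Horizontal distance from joint 1 to link-2 COM:
  x_c2 = L1*cos(t1) + Lc2*cos(t1+t2)
       = 4.1*0.6947 + 1.4*0.9925 = 4.2377 m
tau1 = m1*g*x_c1 + m2*g*x_c2
     = 9*9.81*1.424 + 3*9.81*4.2377
     = 125.7293 + 124.7144
     = 250.4438 Nm


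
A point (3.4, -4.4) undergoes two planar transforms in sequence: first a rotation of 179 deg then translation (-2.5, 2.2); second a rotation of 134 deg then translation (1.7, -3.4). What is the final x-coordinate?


After transform 1:
x1 = cos(179)*3.4 - sin(179)*-4.4 + -2.5 = -5.8227
y1 = sin(179)*3.4 + cos(179)*-4.4 + 2.2 = 6.6587
After transform 2:
x2 = cos(134)*-5.8227 - sin(134)*6.6587 + 1.7
= 0.9549


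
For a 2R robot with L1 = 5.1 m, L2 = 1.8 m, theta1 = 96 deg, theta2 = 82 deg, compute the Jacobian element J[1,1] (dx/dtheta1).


J[1,1] = -L1*sin(t1) - L2*sin(t1+t2)
= -5.1*sin(96) - 1.8*sin(178)
= -5.1349


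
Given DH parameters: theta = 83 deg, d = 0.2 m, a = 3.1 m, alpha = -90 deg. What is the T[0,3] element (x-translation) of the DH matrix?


T[0,3] = a * cos(theta)
= 3.1 * cos(83 deg)
= 3.1 * 0.1219
= 0.3778


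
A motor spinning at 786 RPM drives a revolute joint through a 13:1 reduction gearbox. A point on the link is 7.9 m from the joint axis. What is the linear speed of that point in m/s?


omega_motor = 786 * 2*pi/60 = 82.3097 rad/s
omega_joint = omega_motor / 13 = 6.3315 rad/s
v = omega_joint * r = 6.3315 * 7.9
= 50.019 m/s


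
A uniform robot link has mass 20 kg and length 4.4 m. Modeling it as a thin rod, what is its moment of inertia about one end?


I = (1/3) * m * L^2
= (1/3) * 20 * 4.4^2
= 0.333333 * 20 * 19.36
= 129.0667 kg*m^2


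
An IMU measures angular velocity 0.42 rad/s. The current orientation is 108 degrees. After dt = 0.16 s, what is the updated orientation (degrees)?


delta_theta = w * dt = 0.42 * 0.16 = 0.0672 rad
= 3.8503 deg
theta_new = 108 + 3.8503 = 111.8503 deg


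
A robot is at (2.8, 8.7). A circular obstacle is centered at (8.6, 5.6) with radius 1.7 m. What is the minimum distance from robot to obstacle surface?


center_dist = sqrt((2.8-8.6)^2 + (8.7-5.6)^2)
= sqrt(33.64 + 9.61)
= 6.5765
min_dist = center_dist - radius = 6.5765 - 1.7 = 4.8765 m


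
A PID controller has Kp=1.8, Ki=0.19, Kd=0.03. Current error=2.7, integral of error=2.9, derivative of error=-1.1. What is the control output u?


u = Kp*e + Ki*int(e) + Kd*de/dt
= 1.8*2.7 + 0.19*2.9 + 0.03*(-1.1)
= 4.86 + 0.551 + -0.033
= 5.378


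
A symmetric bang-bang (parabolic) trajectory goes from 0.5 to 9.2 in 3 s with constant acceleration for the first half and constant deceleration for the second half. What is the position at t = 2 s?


Symmetric rest-to-rest: each phase covers (pf-p0)/2 in time T/2. 0.5*a*(T/2)^2 = (pf-p0)/2 => a = 4*(pf-p0)/T^2
a = 4*(9.2-0.5)/3^2 = 3.8667
t = 2 is in the deceleration phase (t > T/2).
p = pf - 0.5*a*(T-t)^2 = 9.2 - 0.5*3.8667*1^2
= 7.2667


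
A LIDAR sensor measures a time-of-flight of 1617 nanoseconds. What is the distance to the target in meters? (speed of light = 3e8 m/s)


tof = 1617 ns = 1.617e-06 s
dist = c * tof / 2
= 3e8 * 1.617e-06 / 2
= 242.55 m


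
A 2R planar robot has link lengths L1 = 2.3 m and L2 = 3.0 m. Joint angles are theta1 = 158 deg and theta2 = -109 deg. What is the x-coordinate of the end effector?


Convert angles to radians: theta1 = 2.7576, theta2 = -1.9024
x = L1*cos(theta1) + L2*cos(theta1+theta2)
x = -2.1325 + 1.9682
x = -0.1643


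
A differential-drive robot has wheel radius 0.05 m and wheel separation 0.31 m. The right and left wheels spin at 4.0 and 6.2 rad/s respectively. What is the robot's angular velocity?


vR = r*wR = 0.05*4.0 = 0.2 m/s
vL = r*wL = 0.05*6.2 = 0.31 m/s
v = (vR+vL)/2 = 0.255 m/s
omega = (vR-vL)/L = -0.3548 rad/s
angular velocity = -0.3548 rad/s


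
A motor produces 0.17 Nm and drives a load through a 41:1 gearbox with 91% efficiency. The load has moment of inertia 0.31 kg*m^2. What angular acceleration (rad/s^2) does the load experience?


tau_out = tau_motor * N * eta
= 0.17 * 41 * 0.91 = 6.3427 Nm
alpha = tau_out / I = 6.3427 / 0.31
= 20.4603 rad/s^2


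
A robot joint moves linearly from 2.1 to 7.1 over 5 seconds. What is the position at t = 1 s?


s = t/T = 1/5 = 0.2
p(t) = p0 + (pf-p0)*s
= 2.1 + (7.1 - 2.1) * 0.2
= 3.1


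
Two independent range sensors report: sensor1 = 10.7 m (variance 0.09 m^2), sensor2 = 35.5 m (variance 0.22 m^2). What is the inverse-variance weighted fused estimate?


w1 = (1/var1) / (1/var1 + 1/var2)
   = 11.1111 / (11.1111 + 4.5455) = 0.7097
w2 = 1 - w1 = 0.2903
fused = w1*s1 + w2*s2 = 7.5935 + 10.3065
= 17.9 m


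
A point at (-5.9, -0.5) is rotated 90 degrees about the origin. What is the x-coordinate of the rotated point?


x' = x*cos(theta) - y*sin(theta)
cos(90 deg) = 0.0, sin(90 deg) = 1.0
x' = -5.9 * 0.0 - -0.5 * 1.0
= -0.0 - -0.5
= 0.5


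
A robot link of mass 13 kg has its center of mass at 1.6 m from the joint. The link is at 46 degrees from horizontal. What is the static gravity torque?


tau = m*g*L*cos(angle)
= 13 * 9.81 * 1.6 * cos(46 deg)
= 13 * 9.81 * 1.6 * 0.6947
= 141.7437 Nm


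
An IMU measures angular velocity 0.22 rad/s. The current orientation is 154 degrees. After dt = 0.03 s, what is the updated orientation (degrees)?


delta_theta = w * dt = 0.22 * 0.03 = 0.0066 rad
= 0.3782 deg
theta_new = 154 + 0.3782 = 154.3782 deg


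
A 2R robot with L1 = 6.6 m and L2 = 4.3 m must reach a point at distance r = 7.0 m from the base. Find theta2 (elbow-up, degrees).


cos(theta2) = (r^2 - L1^2 - L2^2) / (2*L1*L2)
cos(theta2) = (49.0 - 43.56 - 18.49) / 56.76
cos(theta2) = -0.229915
theta2 = 103.2921 degrees


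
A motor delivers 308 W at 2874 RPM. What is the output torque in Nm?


omega = 2874 * 2*pi/60 = 300.9646 rad/s
tau = P / omega = 308 / 300.9646
= 1.0234 Nm


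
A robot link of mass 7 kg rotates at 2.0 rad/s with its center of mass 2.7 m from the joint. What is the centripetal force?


F = m * omega^2 * r
= 7 * 2.0^2 * 2.7
= 7 * 4.0 * 2.7
= 75.6 N


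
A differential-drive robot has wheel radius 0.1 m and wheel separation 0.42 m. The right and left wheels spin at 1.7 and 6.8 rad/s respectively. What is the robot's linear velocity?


vR = r*wR = 0.1*1.7 = 0.17 m/s
vL = r*wL = 0.1*6.8 = 0.68 m/s
v = (vR+vL)/2 = 0.425 m/s
omega = (vR-vL)/L = -1.2143 rad/s
linear velocity = 0.425 m/s


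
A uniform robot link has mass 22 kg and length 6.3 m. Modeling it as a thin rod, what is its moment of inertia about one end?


I = (1/3) * m * L^2
= (1/3) * 22 * 6.3^2
= 0.333333 * 22 * 39.69
= 291.06 kg*m^2


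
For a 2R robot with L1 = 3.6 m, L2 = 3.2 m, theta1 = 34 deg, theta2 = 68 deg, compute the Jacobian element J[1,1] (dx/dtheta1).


J[1,1] = -L1*sin(t1) - L2*sin(t1+t2)
= -3.6*sin(34) - 3.2*sin(102)
= -5.1432


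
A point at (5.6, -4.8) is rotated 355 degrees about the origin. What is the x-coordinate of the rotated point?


x' = x*cos(theta) - y*sin(theta)
cos(355 deg) = 0.9962, sin(355 deg) = -0.0872
x' = 5.6 * 0.9962 - -4.8 * -0.0872
= 5.5787 - 0.4183
= 5.1603


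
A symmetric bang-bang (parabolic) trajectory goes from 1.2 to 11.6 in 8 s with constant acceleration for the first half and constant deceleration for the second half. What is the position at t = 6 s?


Symmetric rest-to-rest: each phase covers (pf-p0)/2 in time T/2. 0.5*a*(T/2)^2 = (pf-p0)/2 => a = 4*(pf-p0)/T^2
a = 4*(11.6-1.2)/8^2 = 0.65
t = 6 is in the deceleration phase (t > T/2).
p = pf - 0.5*a*(T-t)^2 = 11.6 - 0.5*0.65*2^2
= 10.3


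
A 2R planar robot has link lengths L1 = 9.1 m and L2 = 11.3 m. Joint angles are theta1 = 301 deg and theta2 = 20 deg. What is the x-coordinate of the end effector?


Convert angles to radians: theta1 = 5.2534, theta2 = 0.3491
x = L1*cos(theta1) + L2*cos(theta1+theta2)
x = 4.6868 + 8.7817
x = 13.4686


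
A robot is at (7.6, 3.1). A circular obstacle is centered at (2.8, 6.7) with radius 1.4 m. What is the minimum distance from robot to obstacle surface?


center_dist = sqrt((7.6-2.8)^2 + (3.1-6.7)^2)
= sqrt(23.04 + 12.96)
= 6.0
min_dist = center_dist - radius = 6.0 - 1.4 = 4.6 m


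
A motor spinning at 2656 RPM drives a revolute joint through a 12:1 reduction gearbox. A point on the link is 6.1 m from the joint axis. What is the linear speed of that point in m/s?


omega_motor = 2656 * 2*pi/60 = 278.1357 rad/s
omega_joint = omega_motor / 12 = 23.178 rad/s
v = omega_joint * r = 23.178 * 6.1
= 141.3856 m/s


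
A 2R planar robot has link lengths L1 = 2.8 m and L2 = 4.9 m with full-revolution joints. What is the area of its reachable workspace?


r_max = L1 + L2 = 7.7 m
r_min = |L1 - L2| = 2.1 m
Area = pi*(r_max^2 - r_min^2)
= pi*(59.29 - 4.41)
= pi * 54.88
= 172.4106 m^2


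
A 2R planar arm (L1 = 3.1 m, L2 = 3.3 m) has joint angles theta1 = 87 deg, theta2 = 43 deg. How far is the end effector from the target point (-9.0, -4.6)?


End effector via forward kinematics:
x = L1*cos(t1) + L2*cos(t1+t2) = -1.959
y = L1*sin(t1) + L2*sin(t1+t2) = 5.6237
Distance to target:
d = sqrt((-9.0 - -1.959)^2 + (-4.6 - 5.6237)^2)
= sqrt(49.5763 + 104.524)
= 12.4137 m


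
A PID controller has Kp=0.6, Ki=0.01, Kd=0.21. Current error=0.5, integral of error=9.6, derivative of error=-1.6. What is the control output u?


u = Kp*e + Ki*int(e) + Kd*de/dt
= 0.6*0.5 + 0.01*9.6 + 0.21*(-1.6)
= 0.3 + 0.096 + -0.336
= 0.06


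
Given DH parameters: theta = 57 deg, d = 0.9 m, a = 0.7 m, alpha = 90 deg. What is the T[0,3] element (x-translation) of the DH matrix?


T[0,3] = a * cos(theta)
= 0.7 * cos(57 deg)
= 0.7 * 0.5446
= 0.3812


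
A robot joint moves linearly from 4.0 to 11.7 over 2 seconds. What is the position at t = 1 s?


s = t/T = 1/2 = 0.5
p(t) = p0 + (pf-p0)*s
= 4.0 + (11.7 - 4.0) * 0.5
= 7.85


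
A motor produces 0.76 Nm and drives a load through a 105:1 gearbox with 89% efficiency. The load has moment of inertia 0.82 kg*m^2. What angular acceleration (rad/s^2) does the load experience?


tau_out = tau_motor * N * eta
= 0.76 * 105 * 0.89 = 71.022 Nm
alpha = tau_out / I = 71.022 / 0.82
= 86.6122 rad/s^2


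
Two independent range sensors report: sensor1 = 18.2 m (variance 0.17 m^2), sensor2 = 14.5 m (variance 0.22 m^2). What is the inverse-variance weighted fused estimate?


w1 = (1/var1) / (1/var1 + 1/var2)
   = 5.8824 / (5.8824 + 4.5455) = 0.5641
w2 = 1 - w1 = 0.4359
fused = w1*s1 + w2*s2 = 10.2667 + 6.3205
= 16.5872 m


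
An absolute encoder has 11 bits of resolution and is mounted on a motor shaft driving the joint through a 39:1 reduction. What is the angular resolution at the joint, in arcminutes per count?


counts = 2^11 = 2048
effective counts at joint = 2048 * 39 = 79872
resolution = 360*60 / 79872
= 0.2704 arcmin/count


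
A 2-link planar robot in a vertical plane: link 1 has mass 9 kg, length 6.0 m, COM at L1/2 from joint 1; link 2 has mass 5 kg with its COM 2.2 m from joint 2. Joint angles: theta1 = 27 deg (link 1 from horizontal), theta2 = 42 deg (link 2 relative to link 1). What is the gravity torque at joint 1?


Horizontal distance from joint 1 to link-1 COM:
  x_c1 = (L1/2)*cos(t1) = 3.0 * 0.891 = 2.673 m
Horizontal distance from joint 1 to link-2 COM:
  x_c2 = L1*cos(t1) + Lc2*cos(t1+t2)
       = 6.0*0.891 + 2.2*0.3584 = 6.1344 m
tau1 = m1*g*x_c1 + m2*g*x_c2
     = 9*9.81*2.673 + 5*9.81*6.1344
     = 236.0009 + 300.8947
     = 536.8956 Nm


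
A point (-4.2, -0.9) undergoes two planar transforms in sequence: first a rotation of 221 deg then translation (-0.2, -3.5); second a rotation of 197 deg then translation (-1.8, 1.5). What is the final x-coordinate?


After transform 1:
x1 = cos(221)*-4.2 - sin(221)*-0.9 + -0.2 = 2.3793
y1 = sin(221)*-4.2 + cos(221)*-0.9 + -3.5 = -0.0653
After transform 2:
x2 = cos(197)*2.3793 - sin(197)*-0.0653 + -1.8
= -4.0945


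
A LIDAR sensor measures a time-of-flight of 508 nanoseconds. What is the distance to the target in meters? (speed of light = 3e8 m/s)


tof = 508 ns = 5.08e-07 s
dist = c * tof / 2
= 3e8 * 5.08e-07 / 2
= 76.2 m


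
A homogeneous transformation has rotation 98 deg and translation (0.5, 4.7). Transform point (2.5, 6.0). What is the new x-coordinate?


x' = cos(theta)*px - sin(theta)*py + tx
= -0.1392*2.5 - 0.9903*6.0 + 0.5
= -5.7895


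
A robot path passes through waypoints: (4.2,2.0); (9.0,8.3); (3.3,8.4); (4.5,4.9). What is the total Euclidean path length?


Segment lengths:
  seg1 = sqrt((4.8)^2 + (6.3)^2) = 7.9202
  seg2 = sqrt((-5.7)^2 + (0.1)^2) = 5.7009
  seg3 = sqrt((1.2)^2 + (-3.5)^2) = 3.7
Total = 17.3211


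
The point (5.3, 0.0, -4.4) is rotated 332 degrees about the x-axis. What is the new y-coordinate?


Rotation about x-axis: y' = y*cos(theta) - z*sin(theta)
= 0.0 * 0.8829 - -4.4 * -0.4695
= -2.0657


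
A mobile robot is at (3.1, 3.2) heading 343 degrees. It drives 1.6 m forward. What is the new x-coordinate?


x_new = x0 + d*cos(theta)
= 3.1 + 1.6*cos(343)
= 3.1 + 1.5301
= 4.6301


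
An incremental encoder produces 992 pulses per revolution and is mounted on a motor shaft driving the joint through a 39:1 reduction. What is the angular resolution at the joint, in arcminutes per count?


counts per rev = 992
effective counts at joint = 992 * 39 = 38688
resolution = 360*60 / 38688
= 0.5583 arcmin/count


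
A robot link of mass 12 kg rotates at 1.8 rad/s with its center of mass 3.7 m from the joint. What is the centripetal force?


F = m * omega^2 * r
= 12 * 1.8^2 * 3.7
= 12 * 3.24 * 3.7
= 143.856 N


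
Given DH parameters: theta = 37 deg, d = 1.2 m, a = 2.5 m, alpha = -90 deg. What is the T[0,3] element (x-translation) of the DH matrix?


T[0,3] = a * cos(theta)
= 2.5 * cos(37 deg)
= 2.5 * 0.7986
= 1.9966


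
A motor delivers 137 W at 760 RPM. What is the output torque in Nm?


omega = 760 * 2*pi/60 = 79.587 rad/s
tau = P / omega = 137 / 79.587
= 1.7214 Nm


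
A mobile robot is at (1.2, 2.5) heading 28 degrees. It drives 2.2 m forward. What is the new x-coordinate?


x_new = x0 + d*cos(theta)
= 1.2 + 2.2*cos(28)
= 1.2 + 1.9425
= 3.1425


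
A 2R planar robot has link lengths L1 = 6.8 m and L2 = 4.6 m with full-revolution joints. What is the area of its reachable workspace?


r_max = L1 + L2 = 11.4 m
r_min = |L1 - L2| = 2.2 m
Area = pi*(r_max^2 - r_min^2)
= pi*(129.96 - 4.84)
= pi * 125.12
= 393.0761 m^2


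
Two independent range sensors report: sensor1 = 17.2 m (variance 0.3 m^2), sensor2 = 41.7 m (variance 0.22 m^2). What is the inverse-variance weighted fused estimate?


w1 = (1/var1) / (1/var1 + 1/var2)
   = 3.3333 / (3.3333 + 4.5455) = 0.4231
w2 = 1 - w1 = 0.5769
fused = w1*s1 + w2*s2 = 7.2769 + 24.0577
= 31.3346 m


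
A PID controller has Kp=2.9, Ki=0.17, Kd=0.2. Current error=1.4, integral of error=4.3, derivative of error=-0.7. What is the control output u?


u = Kp*e + Ki*int(e) + Kd*de/dt
= 2.9*1.4 + 0.17*4.3 + 0.2*(-0.7)
= 4.06 + 0.731 + -0.14
= 4.651


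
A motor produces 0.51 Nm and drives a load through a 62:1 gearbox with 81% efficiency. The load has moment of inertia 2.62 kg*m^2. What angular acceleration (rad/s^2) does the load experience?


tau_out = tau_motor * N * eta
= 0.51 * 62 * 0.81 = 25.6122 Nm
alpha = tau_out / I = 25.6122 / 2.62
= 9.7756 rad/s^2


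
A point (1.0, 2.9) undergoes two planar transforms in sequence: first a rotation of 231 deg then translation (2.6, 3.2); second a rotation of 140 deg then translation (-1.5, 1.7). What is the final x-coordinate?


After transform 1:
x1 = cos(231)*1.0 - sin(231)*2.9 + 2.6 = 4.2244
y1 = sin(231)*1.0 + cos(231)*2.9 + 3.2 = 0.5978
After transform 2:
x2 = cos(140)*4.2244 - sin(140)*0.5978 + -1.5
= -5.1204


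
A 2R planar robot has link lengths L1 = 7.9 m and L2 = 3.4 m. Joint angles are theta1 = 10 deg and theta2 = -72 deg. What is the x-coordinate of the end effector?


Convert angles to radians: theta1 = 0.1745, theta2 = -1.2566
x = L1*cos(theta1) + L2*cos(theta1+theta2)
x = 7.78 + 1.5962
x = 9.3762


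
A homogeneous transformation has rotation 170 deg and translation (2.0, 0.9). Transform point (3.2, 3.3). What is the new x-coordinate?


x' = cos(theta)*px - sin(theta)*py + tx
= -0.9848*3.2 - 0.1736*3.3 + 2.0
= -1.7244


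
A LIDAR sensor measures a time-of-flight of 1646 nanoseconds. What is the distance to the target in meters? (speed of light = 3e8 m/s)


tof = 1646 ns = 1.646e-06 s
dist = c * tof / 2
= 3e8 * 1.646e-06 / 2
= 246.9 m


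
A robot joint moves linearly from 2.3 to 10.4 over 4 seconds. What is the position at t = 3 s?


s = t/T = 3/4 = 0.75
p(t) = p0 + (pf-p0)*s
= 2.3 + (10.4 - 2.3) * 0.75
= 8.375


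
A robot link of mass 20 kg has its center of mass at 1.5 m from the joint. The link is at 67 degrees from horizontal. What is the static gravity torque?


tau = m*g*L*cos(angle)
= 20 * 9.81 * 1.5 * cos(67 deg)
= 20 * 9.81 * 1.5 * 0.3907
= 114.9922 Nm


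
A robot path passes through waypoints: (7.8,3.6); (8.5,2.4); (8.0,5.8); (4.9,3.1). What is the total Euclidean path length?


Segment lengths:
  seg1 = sqrt((0.7)^2 + (-1.2)^2) = 1.3892
  seg2 = sqrt((-0.5)^2 + (3.4)^2) = 3.4366
  seg3 = sqrt((-3.1)^2 + (-2.7)^2) = 4.111
Total = 8.9368


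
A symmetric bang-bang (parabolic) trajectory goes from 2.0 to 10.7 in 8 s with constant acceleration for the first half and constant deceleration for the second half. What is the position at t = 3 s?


Symmetric rest-to-rest: each phase covers (pf-p0)/2 in time T/2. 0.5*a*(T/2)^2 = (pf-p0)/2 => a = 4*(pf-p0)/T^2
a = 4*(10.7-2.0)/8^2 = 0.5437
t = 3 is in the acceleration phase (t <= T/2).
p = p0 + 0.5*a*t^2 = 2.0 + 0.5*0.5437*3^2
= 4.4469


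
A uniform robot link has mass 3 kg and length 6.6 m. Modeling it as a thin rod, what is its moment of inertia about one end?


I = (1/3) * m * L^2
= (1/3) * 3 * 6.6^2
= 0.333333 * 3 * 43.56
= 43.56 kg*m^2


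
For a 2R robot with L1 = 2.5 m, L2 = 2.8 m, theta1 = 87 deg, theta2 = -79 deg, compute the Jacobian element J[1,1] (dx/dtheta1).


J[1,1] = -L1*sin(t1) - L2*sin(t1+t2)
= -2.5*sin(87) - 2.8*sin(8)
= -2.8863


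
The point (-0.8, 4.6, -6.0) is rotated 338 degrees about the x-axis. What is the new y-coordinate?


Rotation about x-axis: y' = y*cos(theta) - z*sin(theta)
= 4.6 * 0.9272 - -6.0 * -0.3746
= 2.0174


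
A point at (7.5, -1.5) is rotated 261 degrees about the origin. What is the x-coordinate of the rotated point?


x' = x*cos(theta) - y*sin(theta)
cos(261 deg) = -0.1564, sin(261 deg) = -0.9877
x' = 7.5 * -0.1564 - -1.5 * -0.9877
= -1.1733 - 1.4815
= -2.6548


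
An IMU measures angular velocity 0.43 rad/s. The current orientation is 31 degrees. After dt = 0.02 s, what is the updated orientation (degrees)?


delta_theta = w * dt = 0.43 * 0.02 = 0.0086 rad
= 0.4927 deg
theta_new = 31 + 0.4927 = 31.4927 deg


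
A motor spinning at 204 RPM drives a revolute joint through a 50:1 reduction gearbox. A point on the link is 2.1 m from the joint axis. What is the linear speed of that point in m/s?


omega_motor = 204 * 2*pi/60 = 21.3628 rad/s
omega_joint = omega_motor / 50 = 0.4273 rad/s
v = omega_joint * r = 0.4273 * 2.1
= 0.8972 m/s


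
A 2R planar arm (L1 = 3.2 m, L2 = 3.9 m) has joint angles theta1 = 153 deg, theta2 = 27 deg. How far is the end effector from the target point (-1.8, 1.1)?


End effector via forward kinematics:
x = L1*cos(t1) + L2*cos(t1+t2) = -6.7512
y = L1*sin(t1) + L2*sin(t1+t2) = 1.4528
Distance to target:
d = sqrt((-1.8 - -6.7512)^2 + (1.1 - 1.4528)^2)
= sqrt(24.5146 + 0.1244)
= 4.9638 m


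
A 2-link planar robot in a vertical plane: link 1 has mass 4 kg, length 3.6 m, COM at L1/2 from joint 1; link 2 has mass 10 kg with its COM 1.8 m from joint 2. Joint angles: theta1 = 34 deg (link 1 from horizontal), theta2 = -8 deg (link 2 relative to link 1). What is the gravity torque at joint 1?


Horizontal distance from joint 1 to link-1 COM:
  x_c1 = (L1/2)*cos(t1) = 1.8 * 0.829 = 1.4923 m
Horizontal distance from joint 1 to link-2 COM:
  x_c2 = L1*cos(t1) + Lc2*cos(t1+t2)
       = 3.6*0.829 + 1.8*0.8988 = 4.6024 m
tau1 = m1*g*x_c1 + m2*g*x_c2
     = 4*9.81*1.4923 + 10*9.81*4.6024
     = 58.5566 + 451.492
     = 510.0485 Nm


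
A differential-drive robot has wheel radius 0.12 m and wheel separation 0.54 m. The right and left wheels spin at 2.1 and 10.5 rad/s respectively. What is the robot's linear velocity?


vR = r*wR = 0.12*2.1 = 0.252 m/s
vL = r*wL = 0.12*10.5 = 1.26 m/s
v = (vR+vL)/2 = 0.756 m/s
omega = (vR-vL)/L = -1.8667 rad/s
linear velocity = 0.756 m/s


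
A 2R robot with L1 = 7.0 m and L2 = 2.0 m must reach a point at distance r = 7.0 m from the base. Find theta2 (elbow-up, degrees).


cos(theta2) = (r^2 - L1^2 - L2^2) / (2*L1*L2)
cos(theta2) = (49.0 - 49.0 - 4.0) / 28.0
cos(theta2) = -0.142857
theta2 = 98.2132 degrees


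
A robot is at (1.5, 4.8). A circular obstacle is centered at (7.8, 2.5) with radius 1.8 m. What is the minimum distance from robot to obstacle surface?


center_dist = sqrt((1.5-7.8)^2 + (4.8-2.5)^2)
= sqrt(39.69 + 5.29)
= 6.7067
min_dist = center_dist - radius = 6.7067 - 1.8 = 4.9067 m


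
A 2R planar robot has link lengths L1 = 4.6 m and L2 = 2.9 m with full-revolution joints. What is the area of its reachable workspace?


r_max = L1 + L2 = 7.5 m
r_min = |L1 - L2| = 1.7 m
Area = pi*(r_max^2 - r_min^2)
= pi*(56.25 - 2.89)
= pi * 53.36
= 167.6354 m^2


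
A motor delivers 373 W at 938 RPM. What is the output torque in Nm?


omega = 938 * 2*pi/60 = 98.2271 rad/s
tau = P / omega = 373 / 98.2271
= 3.7973 Nm


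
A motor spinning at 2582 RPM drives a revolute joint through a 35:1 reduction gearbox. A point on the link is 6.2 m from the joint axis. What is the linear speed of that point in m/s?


omega_motor = 2582 * 2*pi/60 = 270.3864 rad/s
omega_joint = omega_motor / 35 = 7.7253 rad/s
v = omega_joint * r = 7.7253 * 6.2
= 47.897 m/s


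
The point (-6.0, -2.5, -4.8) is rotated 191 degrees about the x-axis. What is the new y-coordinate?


Rotation about x-axis: y' = y*cos(theta) - z*sin(theta)
= -2.5 * -0.9816 - -4.8 * -0.1908
= 1.5382


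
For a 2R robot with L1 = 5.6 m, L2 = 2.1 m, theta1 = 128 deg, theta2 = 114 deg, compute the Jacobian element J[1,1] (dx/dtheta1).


J[1,1] = -L1*sin(t1) - L2*sin(t1+t2)
= -5.6*sin(128) - 2.1*sin(242)
= -2.5587


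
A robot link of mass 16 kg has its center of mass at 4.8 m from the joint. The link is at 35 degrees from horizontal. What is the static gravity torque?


tau = m*g*L*cos(angle)
= 16 * 9.81 * 4.8 * cos(35 deg)
= 16 * 9.81 * 4.8 * 0.8192
= 617.1557 Nm


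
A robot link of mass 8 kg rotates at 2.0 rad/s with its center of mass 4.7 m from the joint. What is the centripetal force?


F = m * omega^2 * r
= 8 * 2.0^2 * 4.7
= 8 * 4.0 * 4.7
= 150.4 N


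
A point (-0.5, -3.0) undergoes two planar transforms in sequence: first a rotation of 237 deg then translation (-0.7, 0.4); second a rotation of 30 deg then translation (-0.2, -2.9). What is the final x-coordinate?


After transform 1:
x1 = cos(237)*-0.5 - sin(237)*-3.0 + -0.7 = -2.9437
y1 = sin(237)*-0.5 + cos(237)*-3.0 + 0.4 = 2.4533
After transform 2:
x2 = cos(30)*-2.9437 - sin(30)*2.4533 + -0.2
= -3.9759


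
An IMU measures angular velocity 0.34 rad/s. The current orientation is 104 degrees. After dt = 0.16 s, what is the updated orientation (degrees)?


delta_theta = w * dt = 0.34 * 0.16 = 0.0544 rad
= 3.1169 deg
theta_new = 104 + 3.1169 = 107.1169 deg


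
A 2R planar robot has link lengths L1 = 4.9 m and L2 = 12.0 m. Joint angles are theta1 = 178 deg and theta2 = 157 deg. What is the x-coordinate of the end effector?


Convert angles to radians: theta1 = 3.1067, theta2 = 2.7402
x = L1*cos(theta1) + L2*cos(theta1+theta2)
x = -4.897 + 10.8757
x = 5.9787


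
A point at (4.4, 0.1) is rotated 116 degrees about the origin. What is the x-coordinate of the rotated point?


x' = x*cos(theta) - y*sin(theta)
cos(116 deg) = -0.4384, sin(116 deg) = 0.8988
x' = 4.4 * -0.4384 - 0.1 * 0.8988
= -1.9288 - 0.0899
= -2.0187


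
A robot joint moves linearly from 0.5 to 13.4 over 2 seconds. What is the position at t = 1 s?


s = t/T = 1/2 = 0.5
p(t) = p0 + (pf-p0)*s
= 0.5 + (13.4 - 0.5) * 0.5
= 6.95


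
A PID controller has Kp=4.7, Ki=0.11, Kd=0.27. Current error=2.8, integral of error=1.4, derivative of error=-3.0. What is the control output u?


u = Kp*e + Ki*int(e) + Kd*de/dt
= 4.7*2.8 + 0.11*1.4 + 0.27*(-3.0)
= 13.16 + 0.154 + -0.81
= 12.504


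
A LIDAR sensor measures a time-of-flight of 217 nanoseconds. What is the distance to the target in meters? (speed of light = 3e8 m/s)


tof = 217 ns = 2.17e-07 s
dist = c * tof / 2
= 3e8 * 2.17e-07 / 2
= 32.55 m


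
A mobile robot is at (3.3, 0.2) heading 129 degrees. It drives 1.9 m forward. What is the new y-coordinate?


y_new = y0 + d*sin(theta)
= 0.2 + 1.9*sin(129)
= 0.2 + 1.4766
= 1.6766


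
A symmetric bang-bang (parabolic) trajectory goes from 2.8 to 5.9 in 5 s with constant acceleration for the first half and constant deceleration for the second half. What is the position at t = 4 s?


Symmetric rest-to-rest: each phase covers (pf-p0)/2 in time T/2. 0.5*a*(T/2)^2 = (pf-p0)/2 => a = 4*(pf-p0)/T^2
a = 4*(5.9-2.8)/5^2 = 0.496
t = 4 is in the deceleration phase (t > T/2).
p = pf - 0.5*a*(T-t)^2 = 5.9 - 0.5*0.496*1^2
= 5.652


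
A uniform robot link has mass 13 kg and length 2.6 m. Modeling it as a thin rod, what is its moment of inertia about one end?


I = (1/3) * m * L^2
= (1/3) * 13 * 2.6^2
= 0.333333 * 13 * 6.76
= 29.2933 kg*m^2


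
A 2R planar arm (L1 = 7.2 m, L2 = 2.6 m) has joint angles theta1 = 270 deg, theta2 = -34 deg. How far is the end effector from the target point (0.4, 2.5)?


End effector via forward kinematics:
x = L1*cos(t1) + L2*cos(t1+t2) = -1.4539
y = L1*sin(t1) + L2*sin(t1+t2) = -9.3555
Distance to target:
d = sqrt((0.4 - -1.4539)^2 + (2.5 - -9.3555)^2)
= sqrt(3.437 + 140.5528)
= 11.9996 m


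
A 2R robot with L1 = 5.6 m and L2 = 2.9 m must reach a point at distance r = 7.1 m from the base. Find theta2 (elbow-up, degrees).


cos(theta2) = (r^2 - L1^2 - L2^2) / (2*L1*L2)
cos(theta2) = (50.41 - 31.36 - 8.41) / 32.48
cos(theta2) = 0.327586
theta2 = 70.8777 degrees


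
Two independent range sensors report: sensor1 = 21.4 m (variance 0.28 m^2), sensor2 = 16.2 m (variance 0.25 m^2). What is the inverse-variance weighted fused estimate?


w1 = (1/var1) / (1/var1 + 1/var2)
   = 3.5714 / (3.5714 + 4.0) = 0.4717
w2 = 1 - w1 = 0.5283
fused = w1*s1 + w2*s2 = 10.0943 + 8.5585
= 18.6528 m


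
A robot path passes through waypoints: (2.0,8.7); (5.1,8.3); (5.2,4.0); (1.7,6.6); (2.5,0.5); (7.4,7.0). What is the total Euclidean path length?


Segment lengths:
  seg1 = sqrt((3.1)^2 + (-0.4)^2) = 3.1257
  seg2 = sqrt((0.1)^2 + (-4.3)^2) = 4.3012
  seg3 = sqrt((-3.5)^2 + (2.6)^2) = 4.36
  seg4 = sqrt((0.8)^2 + (-6.1)^2) = 6.1522
  seg5 = sqrt((4.9)^2 + (6.5)^2) = 8.14
Total = 26.0792


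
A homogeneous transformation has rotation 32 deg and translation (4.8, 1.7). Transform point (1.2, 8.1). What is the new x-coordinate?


x' = cos(theta)*px - sin(theta)*py + tx
= 0.848*1.2 - 0.5299*8.1 + 4.8
= 1.5253


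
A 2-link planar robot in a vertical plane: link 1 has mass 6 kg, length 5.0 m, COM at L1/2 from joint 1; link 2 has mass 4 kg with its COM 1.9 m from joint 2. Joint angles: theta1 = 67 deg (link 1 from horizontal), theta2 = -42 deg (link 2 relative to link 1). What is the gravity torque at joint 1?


Horizontal distance from joint 1 to link-1 COM:
  x_c1 = (L1/2)*cos(t1) = 2.5 * 0.3907 = 0.9768 m
Horizontal distance from joint 1 to link-2 COM:
  x_c2 = L1*cos(t1) + Lc2*cos(t1+t2)
       = 5.0*0.3907 + 1.9*0.9063 = 3.6756 m
tau1 = m1*g*x_c1 + m2*g*x_c2
     = 6*9.81*0.9768 + 4*9.81*3.6756
     = 57.4961 + 144.2321
     = 201.7282 Nm


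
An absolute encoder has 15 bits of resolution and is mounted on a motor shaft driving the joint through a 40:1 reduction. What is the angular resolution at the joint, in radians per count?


counts = 2^15 = 32768
effective counts at joint = 32768 * 40 = 1310720
resolution = 2*pi / 1310720
= 4.7937e-06 rad/count


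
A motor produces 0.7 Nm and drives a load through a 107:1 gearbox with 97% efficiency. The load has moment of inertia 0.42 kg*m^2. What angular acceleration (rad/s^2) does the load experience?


tau_out = tau_motor * N * eta
= 0.7 * 107 * 0.97 = 72.653 Nm
alpha = tau_out / I = 72.653 / 0.42
= 172.9833 rad/s^2


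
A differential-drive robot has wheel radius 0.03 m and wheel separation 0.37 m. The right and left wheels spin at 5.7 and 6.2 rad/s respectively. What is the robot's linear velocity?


vR = r*wR = 0.03*5.7 = 0.171 m/s
vL = r*wL = 0.03*6.2 = 0.186 m/s
v = (vR+vL)/2 = 0.1785 m/s
omega = (vR-vL)/L = -0.0405 rad/s
linear velocity = 0.1785 m/s


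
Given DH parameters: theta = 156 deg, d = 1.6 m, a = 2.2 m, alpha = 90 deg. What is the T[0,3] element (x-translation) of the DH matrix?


T[0,3] = a * cos(theta)
= 2.2 * cos(156 deg)
= 2.2 * -0.9135
= -2.0098


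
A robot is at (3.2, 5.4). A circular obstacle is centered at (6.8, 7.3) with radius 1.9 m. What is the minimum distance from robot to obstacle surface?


center_dist = sqrt((3.2-6.8)^2 + (5.4-7.3)^2)
= sqrt(12.96 + 3.61)
= 4.0706
min_dist = center_dist - radius = 4.0706 - 1.9 = 2.1706 m


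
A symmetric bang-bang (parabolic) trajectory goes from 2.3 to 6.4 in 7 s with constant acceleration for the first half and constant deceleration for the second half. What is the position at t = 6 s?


Symmetric rest-to-rest: each phase covers (pf-p0)/2 in time T/2. 0.5*a*(T/2)^2 = (pf-p0)/2 => a = 4*(pf-p0)/T^2
a = 4*(6.4-2.3)/7^2 = 0.3347
t = 6 is in the deceleration phase (t > T/2).
p = pf - 0.5*a*(T-t)^2 = 6.4 - 0.5*0.3347*1^2
= 6.2327


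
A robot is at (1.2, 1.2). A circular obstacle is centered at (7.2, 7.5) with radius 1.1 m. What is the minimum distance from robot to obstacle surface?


center_dist = sqrt((1.2-7.2)^2 + (1.2-7.5)^2)
= sqrt(36.0 + 39.69)
= 8.7
min_dist = center_dist - radius = 8.7 - 1.1 = 7.6 m


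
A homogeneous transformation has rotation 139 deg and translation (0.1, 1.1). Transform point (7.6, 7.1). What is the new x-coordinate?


x' = cos(theta)*px - sin(theta)*py + tx
= -0.7547*7.6 - 0.6561*7.1 + 0.1
= -10.2938


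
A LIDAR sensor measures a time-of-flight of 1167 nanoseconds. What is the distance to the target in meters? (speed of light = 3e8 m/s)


tof = 1167 ns = 1.167e-06 s
dist = c * tof / 2
= 3e8 * 1.167e-06 / 2
= 175.05 m


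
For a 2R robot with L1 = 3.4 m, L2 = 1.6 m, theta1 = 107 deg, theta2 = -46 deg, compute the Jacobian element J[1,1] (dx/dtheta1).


J[1,1] = -L1*sin(t1) - L2*sin(t1+t2)
= -3.4*sin(107) - 1.6*sin(61)
= -4.6508


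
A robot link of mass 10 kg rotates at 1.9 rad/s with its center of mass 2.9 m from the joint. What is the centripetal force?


F = m * omega^2 * r
= 10 * 1.9^2 * 2.9
= 10 * 3.61 * 2.9
= 104.69 N


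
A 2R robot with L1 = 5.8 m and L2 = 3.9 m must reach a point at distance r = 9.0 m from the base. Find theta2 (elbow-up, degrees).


cos(theta2) = (r^2 - L1^2 - L2^2) / (2*L1*L2)
cos(theta2) = (81.0 - 33.64 - 15.21) / 45.24
cos(theta2) = 0.710654
theta2 = 44.7118 degrees


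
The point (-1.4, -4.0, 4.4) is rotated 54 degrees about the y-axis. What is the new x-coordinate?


Rotation about y-axis: x' = x*cos(theta) + z*sin(theta)
= -1.4 * 0.5878 + 4.4 * 0.809
= 2.7368


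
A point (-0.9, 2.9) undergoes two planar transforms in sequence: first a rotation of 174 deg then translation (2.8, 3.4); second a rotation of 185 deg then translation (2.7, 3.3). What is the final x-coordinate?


After transform 1:
x1 = cos(174)*-0.9 - sin(174)*2.9 + 2.8 = 3.3919
y1 = sin(174)*-0.9 + cos(174)*2.9 + 3.4 = 0.4218
After transform 2:
x2 = cos(185)*3.3919 - sin(185)*0.4218 + 2.7
= -0.6423


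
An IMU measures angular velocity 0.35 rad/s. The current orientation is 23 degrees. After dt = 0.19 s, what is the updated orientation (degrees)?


delta_theta = w * dt = 0.35 * 0.19 = 0.0665 rad
= 3.8102 deg
theta_new = 23 + 3.8102 = 26.8102 deg


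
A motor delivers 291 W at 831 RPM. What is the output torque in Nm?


omega = 831 * 2*pi/60 = 87.0221 rad/s
tau = P / omega = 291 / 87.0221
= 3.344 Nm


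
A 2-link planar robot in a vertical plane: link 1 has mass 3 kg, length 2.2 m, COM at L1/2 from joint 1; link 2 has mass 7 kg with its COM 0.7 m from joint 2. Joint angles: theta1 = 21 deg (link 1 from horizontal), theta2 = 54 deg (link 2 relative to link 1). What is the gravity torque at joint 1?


Horizontal distance from joint 1 to link-1 COM:
  x_c1 = (L1/2)*cos(t1) = 1.1 * 0.9336 = 1.0269 m
Horizontal distance from joint 1 to link-2 COM:
  x_c2 = L1*cos(t1) + Lc2*cos(t1+t2)
       = 2.2*0.9336 + 0.7*0.2588 = 2.2351 m
tau1 = m1*g*x_c1 + m2*g*x_c2
     = 3*9.81*1.0269 + 7*9.81*2.2351
     = 30.2228 + 153.4809
     = 183.7037 Nm


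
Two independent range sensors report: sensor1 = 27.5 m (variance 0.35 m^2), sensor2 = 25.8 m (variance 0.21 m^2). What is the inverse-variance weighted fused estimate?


w1 = (1/var1) / (1/var1 + 1/var2)
   = 2.8571 / (2.8571 + 4.7619) = 0.375
w2 = 1 - w1 = 0.625
fused = w1*s1 + w2*s2 = 10.3125 + 16.125
= 26.4375 m


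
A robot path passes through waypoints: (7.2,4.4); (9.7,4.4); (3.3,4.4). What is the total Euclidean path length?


Segment lengths:
  seg1 = sqrt((2.5)^2 + (0.0)^2) = 2.5
  seg2 = sqrt((-6.4)^2 + (0.0)^2) = 6.4
Total = 8.9
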